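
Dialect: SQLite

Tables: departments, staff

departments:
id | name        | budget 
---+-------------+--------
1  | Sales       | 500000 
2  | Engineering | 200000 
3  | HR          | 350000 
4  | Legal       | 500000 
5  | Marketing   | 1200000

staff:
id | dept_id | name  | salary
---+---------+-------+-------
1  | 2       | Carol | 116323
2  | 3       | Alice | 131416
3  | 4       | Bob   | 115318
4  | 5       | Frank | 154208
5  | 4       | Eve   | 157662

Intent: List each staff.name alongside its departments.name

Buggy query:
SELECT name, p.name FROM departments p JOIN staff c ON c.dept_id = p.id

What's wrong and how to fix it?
Bug: 'name' exists in both joined tables, so the database can't tell which one is meant

Fix: Qualify the column with its table alias (c.name)

Corrected query:
SELECT c.name, p.name FROM departments p JOIN staff c ON c.dept_id = p.id

Result:
name  | name       
------+------------
Carol | Engineering
Alice | HR         
Bob   | Legal      
Frank | Marketing  
Eve   | Legal      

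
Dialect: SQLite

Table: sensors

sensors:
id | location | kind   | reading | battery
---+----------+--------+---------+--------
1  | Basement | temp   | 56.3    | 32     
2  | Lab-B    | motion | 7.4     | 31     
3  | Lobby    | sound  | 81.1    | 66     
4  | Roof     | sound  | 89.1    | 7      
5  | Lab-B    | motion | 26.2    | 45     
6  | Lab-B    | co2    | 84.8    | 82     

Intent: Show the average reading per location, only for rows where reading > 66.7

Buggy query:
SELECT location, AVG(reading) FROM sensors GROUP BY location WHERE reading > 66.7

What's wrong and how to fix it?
Bug: Row-level WHERE must come before GROUP BY in the clause order

Fix: Move the WHERE clause before GROUP BY

Corrected query:
SELECT location, AVG(reading) FROM sensors WHERE reading > 66.7 GROUP BY location

Result:
location | AVG(reading)
---------+-------------
Lab-B    | 84.8        
Lobby    | 81.1        
Roof     | 89.1        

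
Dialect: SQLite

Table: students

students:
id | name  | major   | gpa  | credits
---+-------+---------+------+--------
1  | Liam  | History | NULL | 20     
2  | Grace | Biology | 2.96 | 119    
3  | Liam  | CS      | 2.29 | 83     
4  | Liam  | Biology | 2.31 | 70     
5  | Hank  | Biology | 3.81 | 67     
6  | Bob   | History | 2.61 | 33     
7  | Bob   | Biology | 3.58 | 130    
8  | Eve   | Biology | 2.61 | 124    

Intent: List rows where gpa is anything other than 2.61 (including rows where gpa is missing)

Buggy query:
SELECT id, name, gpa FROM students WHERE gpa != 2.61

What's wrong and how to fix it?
Bug: 'gpa != 2.61' is unknown when gpa is NULL, so NULL rows are silently excluded

Fix: Add an explicit OR gpa IS NULL to include the missing-value rows

Corrected query:
SELECT id, name, gpa FROM students WHERE gpa != 2.61 OR gpa IS NULL

Result:
id | name  | gpa 
---+-------+-----
1  | Liam  | NULL
2  | Grace | 2.96
3  | Liam  | 2.29
4  | Liam  | 2.31
5  | Hank  | 3.81
7  | Bob   | 3.58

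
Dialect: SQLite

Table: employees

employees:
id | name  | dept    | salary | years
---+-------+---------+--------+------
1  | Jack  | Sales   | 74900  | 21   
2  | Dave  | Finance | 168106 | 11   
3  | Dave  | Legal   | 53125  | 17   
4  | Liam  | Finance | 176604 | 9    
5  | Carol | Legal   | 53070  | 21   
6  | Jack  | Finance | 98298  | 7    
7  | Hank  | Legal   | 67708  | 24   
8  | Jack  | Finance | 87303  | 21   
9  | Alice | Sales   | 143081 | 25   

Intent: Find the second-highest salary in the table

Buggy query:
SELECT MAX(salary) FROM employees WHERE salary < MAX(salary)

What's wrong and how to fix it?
Bug: MAX(salary) on the right of the comparison is an aggregate-in-WHERE error

Fix: Compute the overall MAX in a subquery, then take MAX of rows below it

Corrected query:
SELECT MAX(salary) FROM employees WHERE salary < (SELECT MAX(salary) FROM employees)

Result:
MAX(salary)
-----------
168106     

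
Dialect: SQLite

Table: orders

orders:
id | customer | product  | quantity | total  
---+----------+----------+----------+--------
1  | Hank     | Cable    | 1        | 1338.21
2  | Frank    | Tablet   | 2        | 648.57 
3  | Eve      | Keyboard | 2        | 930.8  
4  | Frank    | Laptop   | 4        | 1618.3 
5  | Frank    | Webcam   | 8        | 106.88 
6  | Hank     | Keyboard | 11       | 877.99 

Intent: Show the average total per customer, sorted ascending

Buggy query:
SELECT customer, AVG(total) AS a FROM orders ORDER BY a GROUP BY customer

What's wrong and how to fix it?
Bug: GROUP BY must precede ORDER BY

Fix: Reorder: SELECT … FROM … GROUP BY … ORDER BY …

Corrected query:
SELECT customer, AVG(total) AS a FROM orders GROUP BY customer ORDER BY a

Result:
customer | a     
---------+-------
Frank    | 791.25
Eve      | 930.8 
Hank     | 1108.1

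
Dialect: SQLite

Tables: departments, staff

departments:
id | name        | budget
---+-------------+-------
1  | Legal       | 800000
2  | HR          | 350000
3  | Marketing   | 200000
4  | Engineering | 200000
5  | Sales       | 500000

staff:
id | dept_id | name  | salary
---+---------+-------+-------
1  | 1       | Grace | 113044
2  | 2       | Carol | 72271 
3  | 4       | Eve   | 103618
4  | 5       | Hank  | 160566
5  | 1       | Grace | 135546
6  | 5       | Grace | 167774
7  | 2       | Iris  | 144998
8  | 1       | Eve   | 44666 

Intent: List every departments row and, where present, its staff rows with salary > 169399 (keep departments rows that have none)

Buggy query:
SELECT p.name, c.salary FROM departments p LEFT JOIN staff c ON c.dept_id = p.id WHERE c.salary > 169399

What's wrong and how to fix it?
Bug: Filtering c.salary in WHERE discards the NULL rows produced by LEFT JOIN, turning it into an inner join

Fix: Move the right-table condition into the ON clause so unmatched parents are kept

Corrected query:
SELECT p.name, c.salary FROM departments p LEFT JOIN staff c ON c.dept_id = p.id AND c.salary > 169399

Result:
name        | salary
------------+-------
Legal       | NULL  
HR          | NULL  
Marketing   | NULL  
Engineering | NULL  
Sales       | NULL  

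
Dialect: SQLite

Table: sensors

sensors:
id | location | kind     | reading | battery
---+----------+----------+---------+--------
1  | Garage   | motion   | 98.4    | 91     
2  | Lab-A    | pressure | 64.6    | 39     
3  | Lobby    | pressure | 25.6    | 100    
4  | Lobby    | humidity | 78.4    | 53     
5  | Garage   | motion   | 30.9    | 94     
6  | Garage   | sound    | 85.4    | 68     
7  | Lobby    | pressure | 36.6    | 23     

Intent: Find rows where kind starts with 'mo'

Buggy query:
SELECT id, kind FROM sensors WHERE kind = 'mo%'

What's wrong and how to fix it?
Bug: Wildcards only work with LIKE; '=' treats '%' as a literal character

Fix: Replace '=' with LIKE so 'mo%' is treated as a pattern

Corrected query:
SELECT id, kind FROM sensors WHERE kind LIKE 'mo%'

Result:
id | kind  
---+-------
1  | motion
5  | motion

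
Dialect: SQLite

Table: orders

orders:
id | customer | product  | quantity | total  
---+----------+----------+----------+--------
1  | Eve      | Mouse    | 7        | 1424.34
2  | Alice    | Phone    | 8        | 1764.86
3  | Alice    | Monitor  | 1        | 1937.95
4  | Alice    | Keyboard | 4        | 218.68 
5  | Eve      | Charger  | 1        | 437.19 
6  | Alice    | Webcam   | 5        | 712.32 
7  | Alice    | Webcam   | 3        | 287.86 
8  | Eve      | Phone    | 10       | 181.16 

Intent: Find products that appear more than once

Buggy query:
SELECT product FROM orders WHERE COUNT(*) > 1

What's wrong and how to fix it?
Bug: COUNT(*) is an aggregate and cannot be used in WHERE

Fix: Group first, then use HAVING for the count condition

Corrected query:
SELECT product FROM orders GROUP BY product HAVING COUNT(*) > 1

Result:
product
-------
Phone  
Webcam 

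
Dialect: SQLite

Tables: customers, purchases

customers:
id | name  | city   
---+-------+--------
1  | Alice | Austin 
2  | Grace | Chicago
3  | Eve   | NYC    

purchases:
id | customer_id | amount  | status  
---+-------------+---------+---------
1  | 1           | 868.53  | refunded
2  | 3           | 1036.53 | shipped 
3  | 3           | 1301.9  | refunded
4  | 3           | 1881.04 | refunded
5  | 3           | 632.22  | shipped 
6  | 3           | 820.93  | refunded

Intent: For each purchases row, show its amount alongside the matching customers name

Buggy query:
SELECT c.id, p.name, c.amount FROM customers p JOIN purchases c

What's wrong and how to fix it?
Bug: JOIN with no ON clause produces a cartesian product; every purchases row pairs with every customers row

Fix: Specify the join condition linking the foreign key to the parent id

Corrected query:
SELECT c.id, p.name, c.amount FROM customers p JOIN purchases c ON c.customer_id = p.id

Result:
id | name  | amount 
---+-------+--------
1  | Alice | 868.53 
2  | Eve   | 1036.53
3  | Eve   | 1301.9 
4  | Eve   | 1881.04
5  | Eve   | 632.22 
6  | Eve   | 820.93 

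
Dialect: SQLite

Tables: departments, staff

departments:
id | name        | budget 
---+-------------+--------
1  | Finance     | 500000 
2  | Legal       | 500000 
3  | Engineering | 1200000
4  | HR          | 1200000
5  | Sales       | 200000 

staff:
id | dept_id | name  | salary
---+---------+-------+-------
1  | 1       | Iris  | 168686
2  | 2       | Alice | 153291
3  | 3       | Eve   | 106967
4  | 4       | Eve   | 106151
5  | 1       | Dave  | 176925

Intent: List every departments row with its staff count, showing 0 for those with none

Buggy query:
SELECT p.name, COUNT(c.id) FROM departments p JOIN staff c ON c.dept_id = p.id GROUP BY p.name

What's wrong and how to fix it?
Bug: An inner join excludes parents with zero children

Fix: Use LEFT JOIN so parents without children still appear (COUNT(c.id) gives 0)

Corrected query:
SELECT p.name, COUNT(c.id) FROM departments p LEFT JOIN staff c ON c.dept_id = p.id GROUP BY p.name

Result:
name        | COUNT(c.id)
------------+------------
Engineering | 1          
Finance     | 2          
HR          | 1          
Legal       | 1          
Sales       | 0          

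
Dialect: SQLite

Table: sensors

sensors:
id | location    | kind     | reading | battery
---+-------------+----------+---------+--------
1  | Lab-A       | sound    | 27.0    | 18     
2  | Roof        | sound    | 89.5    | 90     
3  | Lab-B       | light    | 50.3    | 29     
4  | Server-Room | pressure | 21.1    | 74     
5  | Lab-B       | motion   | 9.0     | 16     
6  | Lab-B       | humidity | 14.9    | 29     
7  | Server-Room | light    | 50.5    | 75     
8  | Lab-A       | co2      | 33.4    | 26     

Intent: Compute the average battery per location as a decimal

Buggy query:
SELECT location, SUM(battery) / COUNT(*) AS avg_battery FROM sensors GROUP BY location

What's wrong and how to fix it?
Bug: Both operands are integers, so '/' performs integer division and truncates

Fix: Cast one side to REAL so the division keeps the fractional part

Corrected query:
SELECT location, SUM(battery) * 1.0 / COUNT(*) AS avg_battery FROM sensors GROUP BY location

Result:
location    | avg_battery
------------+------------
Lab-A       | 22         
Lab-B       | 24.666667  
Roof        | 90         
Server-Room | 74.5       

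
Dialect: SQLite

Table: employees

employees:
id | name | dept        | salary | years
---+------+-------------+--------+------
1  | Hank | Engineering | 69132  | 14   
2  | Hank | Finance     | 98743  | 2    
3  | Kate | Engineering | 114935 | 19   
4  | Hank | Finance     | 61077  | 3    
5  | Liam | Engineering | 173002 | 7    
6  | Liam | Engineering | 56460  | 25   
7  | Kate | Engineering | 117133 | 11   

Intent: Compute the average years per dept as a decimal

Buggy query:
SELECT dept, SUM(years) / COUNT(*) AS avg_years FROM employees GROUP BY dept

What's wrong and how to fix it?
Bug: Both operands are integers, so '/' performs integer division and truncates

Fix: Cast one side to REAL so the division keeps the fractional part

Corrected query:
SELECT dept, SUM(years) * 1.0 / COUNT(*) AS avg_years FROM employees GROUP BY dept

Result:
dept        | avg_years
------------+----------
Engineering | 15.2     
Finance     | 2.5      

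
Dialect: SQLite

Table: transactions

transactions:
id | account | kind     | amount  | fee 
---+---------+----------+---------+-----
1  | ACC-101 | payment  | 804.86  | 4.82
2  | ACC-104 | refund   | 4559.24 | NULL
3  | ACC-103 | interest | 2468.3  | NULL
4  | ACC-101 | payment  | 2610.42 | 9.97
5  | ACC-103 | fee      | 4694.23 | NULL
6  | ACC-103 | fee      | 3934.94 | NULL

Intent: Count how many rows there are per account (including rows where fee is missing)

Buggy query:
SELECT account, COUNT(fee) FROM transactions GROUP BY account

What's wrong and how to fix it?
Bug: COUNT(fee) skips NULLs, so groups with missing fee are undercounted

Fix: Use COUNT(*) to count all rows regardless of NULL

Corrected query:
SELECT account, COUNT(*) FROM transactions GROUP BY account

Result:
account | COUNT(*)
--------+---------
ACC-101 | 2       
ACC-103 | 3       
ACC-104 | 1       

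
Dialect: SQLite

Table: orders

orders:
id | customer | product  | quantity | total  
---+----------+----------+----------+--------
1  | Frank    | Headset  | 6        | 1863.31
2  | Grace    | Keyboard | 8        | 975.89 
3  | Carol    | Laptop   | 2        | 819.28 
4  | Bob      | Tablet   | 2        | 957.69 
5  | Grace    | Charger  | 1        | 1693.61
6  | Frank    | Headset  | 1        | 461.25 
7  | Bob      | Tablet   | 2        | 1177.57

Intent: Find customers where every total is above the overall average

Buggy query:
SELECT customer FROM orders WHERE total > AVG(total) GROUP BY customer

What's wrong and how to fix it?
Bug: WHERE evaluates per row before aggregation, so AVG() is unavailable

Fix: Use a subquery for AVG and a HAVING MIN(...) filter so the condition holds for every row in the group

Corrected query:
SELECT customer FROM orders GROUP BY customer HAVING MIN(total) > (SELECT AVG(total) FROM orders)

Result:
(no rows)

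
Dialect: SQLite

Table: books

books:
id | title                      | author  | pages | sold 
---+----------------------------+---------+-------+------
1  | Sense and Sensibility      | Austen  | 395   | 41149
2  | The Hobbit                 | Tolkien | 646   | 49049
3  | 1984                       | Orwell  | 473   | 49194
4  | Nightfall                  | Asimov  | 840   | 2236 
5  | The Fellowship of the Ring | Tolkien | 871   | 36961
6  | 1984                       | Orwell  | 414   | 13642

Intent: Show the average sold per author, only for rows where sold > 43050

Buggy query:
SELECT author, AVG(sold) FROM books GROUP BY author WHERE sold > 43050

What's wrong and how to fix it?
Bug: Row-level WHERE must come before GROUP BY in the clause order

Fix: Move the WHERE clause before GROUP BY

Corrected query:
SELECT author, AVG(sold) FROM books WHERE sold > 43050 GROUP BY author

Result:
author  | AVG(sold)
--------+----------
Orwell  | 49194    
Tolkien | 49049    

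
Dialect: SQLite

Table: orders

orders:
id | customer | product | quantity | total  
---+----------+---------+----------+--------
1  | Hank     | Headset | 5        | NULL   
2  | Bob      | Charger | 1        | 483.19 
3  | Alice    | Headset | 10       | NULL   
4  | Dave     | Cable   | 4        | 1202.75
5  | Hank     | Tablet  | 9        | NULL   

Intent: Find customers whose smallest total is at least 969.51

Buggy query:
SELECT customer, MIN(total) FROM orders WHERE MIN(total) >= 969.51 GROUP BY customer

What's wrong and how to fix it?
Bug: Aggregates like MIN are computed per group after WHERE runs

Fix: Use HAVING for the per-group MIN condition

Corrected query:
SELECT customer, MIN(total) FROM orders GROUP BY customer HAVING MIN(total) >= 969.51

Result:
customer | MIN(total)
---------+-----------
Dave     | 1202.75   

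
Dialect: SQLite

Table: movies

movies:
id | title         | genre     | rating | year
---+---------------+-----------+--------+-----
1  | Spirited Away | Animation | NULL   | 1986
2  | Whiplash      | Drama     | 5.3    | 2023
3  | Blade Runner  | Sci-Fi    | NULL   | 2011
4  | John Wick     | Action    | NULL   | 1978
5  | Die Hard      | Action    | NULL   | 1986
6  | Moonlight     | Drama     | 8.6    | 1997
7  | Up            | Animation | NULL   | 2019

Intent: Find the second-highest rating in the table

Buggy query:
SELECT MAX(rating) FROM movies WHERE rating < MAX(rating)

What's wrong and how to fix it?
Bug: MAX(rating) on the right of the comparison is an aggregate-in-WHERE error

Fix: Put the inner MAX in a scalar subquery

Corrected query:
SELECT MAX(rating) FROM movies WHERE rating < (SELECT MAX(rating) FROM movies)

Result:
MAX(rating)
-----------
5.3        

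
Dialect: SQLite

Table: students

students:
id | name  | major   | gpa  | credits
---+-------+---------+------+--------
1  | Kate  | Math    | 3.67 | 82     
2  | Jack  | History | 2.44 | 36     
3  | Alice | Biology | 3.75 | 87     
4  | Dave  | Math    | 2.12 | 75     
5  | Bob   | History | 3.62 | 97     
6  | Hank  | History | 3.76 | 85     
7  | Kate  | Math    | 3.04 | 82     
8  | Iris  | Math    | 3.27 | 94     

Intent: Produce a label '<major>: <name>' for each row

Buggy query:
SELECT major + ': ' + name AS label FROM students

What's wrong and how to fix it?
Bug: '+' is numeric addition; on text columns SQLite converts them to 0 instead of concatenating

Fix: Use the || operator for string concatenation

Corrected query:
SELECT major || ': ' || name AS label FROM students

Result:
label         
--------------
Math: Kate    
History: Jack 
Biology: Alice
Math: Dave    
History: Bob  
History: Hank 
Math: Kate    
Math: Iris    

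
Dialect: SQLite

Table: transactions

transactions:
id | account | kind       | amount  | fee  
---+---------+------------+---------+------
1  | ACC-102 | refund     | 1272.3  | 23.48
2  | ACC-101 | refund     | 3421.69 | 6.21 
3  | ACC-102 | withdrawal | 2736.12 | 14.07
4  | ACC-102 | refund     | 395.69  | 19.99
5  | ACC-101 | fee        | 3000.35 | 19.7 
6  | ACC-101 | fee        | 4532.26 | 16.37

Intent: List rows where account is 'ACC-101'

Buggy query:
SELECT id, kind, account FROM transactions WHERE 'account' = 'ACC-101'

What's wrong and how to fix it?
Bug: Single quotes denote string literals in SQL; the column name is being compared as a constant string

Fix: Remove the quotes around the column name (or use double quotes for an identifier)

Corrected query:
SELECT id, kind, account FROM transactions WHERE account = 'ACC-101'

Result:
id | kind   | account
---+--------+--------
2  | refund | ACC-101
5  | fee    | ACC-101
6  | fee    | ACC-101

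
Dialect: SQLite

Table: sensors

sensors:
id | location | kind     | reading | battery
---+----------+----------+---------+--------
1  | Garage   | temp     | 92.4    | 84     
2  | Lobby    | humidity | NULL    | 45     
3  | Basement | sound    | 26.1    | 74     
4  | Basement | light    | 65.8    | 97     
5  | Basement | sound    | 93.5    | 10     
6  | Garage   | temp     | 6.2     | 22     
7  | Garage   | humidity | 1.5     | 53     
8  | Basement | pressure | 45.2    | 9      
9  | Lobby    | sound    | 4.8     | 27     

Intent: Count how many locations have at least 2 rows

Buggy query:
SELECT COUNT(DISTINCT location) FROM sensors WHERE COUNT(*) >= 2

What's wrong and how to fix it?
Bug: WHERE filters individual rows, not groups, so a group-level COUNT is invalid there

Fix: Group first with HAVING COUNT(*) >= 2, then COUNT the resulting groups

Corrected query:
SELECT COUNT(*) FROM (SELECT location FROM sensors GROUP BY location HAVING COUNT(*) >= 2)

Result:
COUNT(*)
--------
3       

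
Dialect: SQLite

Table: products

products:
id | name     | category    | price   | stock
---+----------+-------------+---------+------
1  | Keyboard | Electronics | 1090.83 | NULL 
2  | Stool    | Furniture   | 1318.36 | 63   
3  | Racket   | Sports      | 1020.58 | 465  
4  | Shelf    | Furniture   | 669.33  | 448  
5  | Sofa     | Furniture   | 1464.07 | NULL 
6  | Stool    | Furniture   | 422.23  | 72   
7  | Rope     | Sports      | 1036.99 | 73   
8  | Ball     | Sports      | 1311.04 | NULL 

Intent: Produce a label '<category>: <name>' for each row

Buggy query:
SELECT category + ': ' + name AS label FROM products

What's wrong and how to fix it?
Bug: '+' is numeric addition; on text columns SQLite converts them to 0 instead of concatenating

Fix: Use the || operator for string concatenation

Corrected query:
SELECT category || ': ' || name AS label FROM products

Result:
label                
---------------------
Electronics: Keyboard
Furniture: Stool     
Sports: Racket       
Furniture: Shelf     
Furniture: Sofa      
Furniture: Stool     
Sports: Rope         
Sports: Ball         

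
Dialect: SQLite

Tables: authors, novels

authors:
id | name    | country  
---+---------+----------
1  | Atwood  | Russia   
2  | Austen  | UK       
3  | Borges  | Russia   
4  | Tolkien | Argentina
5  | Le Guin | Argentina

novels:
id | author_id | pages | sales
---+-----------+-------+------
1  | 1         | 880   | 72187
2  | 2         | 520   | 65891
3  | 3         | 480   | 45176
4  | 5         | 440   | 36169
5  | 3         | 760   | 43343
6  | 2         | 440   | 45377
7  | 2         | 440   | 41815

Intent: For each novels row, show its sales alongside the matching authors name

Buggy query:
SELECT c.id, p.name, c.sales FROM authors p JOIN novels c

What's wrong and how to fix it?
Bug: JOIN with no ON clause produces a cartesian product; every novels row pairs with every authors row

Fix: Add ON c.author_id = p.id to the JOIN

Corrected query:
SELECT c.id, p.name, c.sales FROM authors p JOIN novels c ON c.author_id = p.id

Result:
id | name    | sales
---+---------+------
1  | Atwood  | 72187
2  | Austen  | 65891
3  | Borges  | 45176
4  | Le Guin | 36169
5  | Borges  | 43343
6  | Austen  | 45377
7  | Austen  | 41815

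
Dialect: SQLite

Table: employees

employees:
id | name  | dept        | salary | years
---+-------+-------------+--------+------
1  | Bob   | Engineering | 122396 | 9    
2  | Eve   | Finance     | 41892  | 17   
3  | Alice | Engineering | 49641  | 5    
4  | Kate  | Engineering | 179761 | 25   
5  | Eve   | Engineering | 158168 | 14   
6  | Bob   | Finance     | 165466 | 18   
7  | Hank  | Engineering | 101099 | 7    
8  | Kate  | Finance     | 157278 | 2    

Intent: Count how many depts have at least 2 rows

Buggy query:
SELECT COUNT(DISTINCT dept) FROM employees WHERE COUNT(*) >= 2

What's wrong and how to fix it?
Bug: COUNT(*) cannot appear in WHERE; the per-group count doesn't exist yet

Fix: Group first with HAVING COUNT(*) >= 2, then COUNT the resulting groups

Corrected query:
SELECT COUNT(*) FROM (SELECT dept FROM employees GROUP BY dept HAVING COUNT(*) >= 2)

Result:
COUNT(*)
--------
2       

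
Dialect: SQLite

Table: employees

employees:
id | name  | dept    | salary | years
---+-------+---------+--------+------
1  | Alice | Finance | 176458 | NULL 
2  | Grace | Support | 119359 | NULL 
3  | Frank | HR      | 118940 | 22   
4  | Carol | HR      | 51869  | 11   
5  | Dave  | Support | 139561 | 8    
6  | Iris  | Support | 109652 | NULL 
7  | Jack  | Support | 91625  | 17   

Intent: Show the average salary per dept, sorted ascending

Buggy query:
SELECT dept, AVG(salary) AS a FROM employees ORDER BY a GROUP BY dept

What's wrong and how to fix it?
Bug: GROUP BY must precede ORDER BY

Fix: Move ORDER BY to the end, after GROUP BY

Corrected query:
SELECT dept, AVG(salary) AS a FROM employees GROUP BY dept ORDER BY a

Result:
dept    | a        
--------+----------
HR      | 85404.5  
Support | 115049.25
Finance | 176458   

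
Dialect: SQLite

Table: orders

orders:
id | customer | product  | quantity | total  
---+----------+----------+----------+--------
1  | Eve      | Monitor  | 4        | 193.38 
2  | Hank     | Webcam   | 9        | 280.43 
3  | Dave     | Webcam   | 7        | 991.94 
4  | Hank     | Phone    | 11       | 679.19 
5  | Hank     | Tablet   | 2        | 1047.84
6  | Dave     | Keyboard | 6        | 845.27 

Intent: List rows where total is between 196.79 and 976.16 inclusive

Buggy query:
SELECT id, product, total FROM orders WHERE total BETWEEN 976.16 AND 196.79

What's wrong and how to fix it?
Bug: BETWEEN expects the lower bound first; with 976.16 AND 196.79 the range is empty

Fix: Swap the bounds so the smaller value comes first

Corrected query:
SELECT id, product, total FROM orders WHERE total BETWEEN 196.79 AND 976.16

Result:
id | product  | total 
---+----------+-------
2  | Webcam   | 280.43
4  | Phone    | 679.19
6  | Keyboard | 845.27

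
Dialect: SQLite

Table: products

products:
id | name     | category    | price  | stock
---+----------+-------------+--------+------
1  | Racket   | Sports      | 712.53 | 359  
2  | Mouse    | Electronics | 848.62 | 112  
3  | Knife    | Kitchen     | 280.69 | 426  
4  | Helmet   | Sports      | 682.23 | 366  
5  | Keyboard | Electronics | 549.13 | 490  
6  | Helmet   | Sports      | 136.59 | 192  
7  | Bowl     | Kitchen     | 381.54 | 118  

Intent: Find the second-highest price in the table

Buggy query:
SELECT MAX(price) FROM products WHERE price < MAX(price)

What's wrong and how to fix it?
Bug: MAX(price) on the right of the comparison is an aggregate-in-WHERE error

Fix: Compute the overall MAX in a subquery, then take MAX of rows below it

Corrected query:
SELECT MAX(price) FROM products WHERE price < (SELECT MAX(price) FROM products)

Result:
MAX(price)
----------
712.53    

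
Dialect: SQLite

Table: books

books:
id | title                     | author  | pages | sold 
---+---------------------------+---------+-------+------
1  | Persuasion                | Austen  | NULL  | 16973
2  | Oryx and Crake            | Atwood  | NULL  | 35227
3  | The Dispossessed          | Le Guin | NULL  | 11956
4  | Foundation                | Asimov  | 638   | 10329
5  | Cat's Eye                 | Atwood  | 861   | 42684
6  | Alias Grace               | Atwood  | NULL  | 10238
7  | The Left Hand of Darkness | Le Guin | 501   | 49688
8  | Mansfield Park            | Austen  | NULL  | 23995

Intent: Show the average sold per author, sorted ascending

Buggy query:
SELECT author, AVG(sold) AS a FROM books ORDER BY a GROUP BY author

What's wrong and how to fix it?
Bug: GROUP BY must precede ORDER BY

Fix: Move ORDER BY to the end, after GROUP BY

Corrected query:
SELECT author, AVG(sold) AS a FROM books GROUP BY author ORDER BY a

Result:
author  | a    
--------+------
Asimov  | 10329
Austen  | 20484
Atwood  | 29383
Le Guin | 30822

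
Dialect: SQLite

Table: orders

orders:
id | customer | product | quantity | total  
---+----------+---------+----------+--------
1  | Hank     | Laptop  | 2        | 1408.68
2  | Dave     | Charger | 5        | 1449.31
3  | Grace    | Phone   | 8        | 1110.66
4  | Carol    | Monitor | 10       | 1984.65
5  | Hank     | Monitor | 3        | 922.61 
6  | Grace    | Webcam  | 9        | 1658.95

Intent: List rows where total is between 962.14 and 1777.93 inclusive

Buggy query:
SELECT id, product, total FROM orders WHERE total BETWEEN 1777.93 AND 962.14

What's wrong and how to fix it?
Bug: BETWEEN expects the lower bound first; with 1777.93 AND 962.14 the range is empty

Fix: Write BETWEEN 962.14 AND 1777.93

Corrected query:
SELECT id, product, total FROM orders WHERE total BETWEEN 962.14 AND 1777.93

Result:
id | product | total  
---+---------+--------
1  | Laptop  | 1408.68
2  | Charger | 1449.31
3  | Phone   | 1110.66
6  | Webcam  | 1658.95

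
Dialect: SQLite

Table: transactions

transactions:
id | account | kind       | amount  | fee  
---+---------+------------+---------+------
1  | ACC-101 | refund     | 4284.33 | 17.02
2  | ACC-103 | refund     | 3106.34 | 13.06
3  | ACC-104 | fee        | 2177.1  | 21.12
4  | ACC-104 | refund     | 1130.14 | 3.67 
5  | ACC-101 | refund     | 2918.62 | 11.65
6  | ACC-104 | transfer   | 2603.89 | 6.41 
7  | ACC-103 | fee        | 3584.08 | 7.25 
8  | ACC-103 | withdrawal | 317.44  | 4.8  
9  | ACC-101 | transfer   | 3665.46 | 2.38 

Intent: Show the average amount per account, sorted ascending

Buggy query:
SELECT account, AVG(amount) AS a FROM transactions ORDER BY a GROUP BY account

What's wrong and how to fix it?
Bug: ORDER BY appears before GROUP BY; SQL clause order requires GROUP BY first

Fix: Move ORDER BY to the end, after GROUP BY

Corrected query:
SELECT account, AVG(amount) AS a FROM transactions GROUP BY account ORDER BY a

Result:
account | a          
--------+------------
ACC-104 | 1970.376667
ACC-103 | 2335.953333
ACC-101 | 3622.803333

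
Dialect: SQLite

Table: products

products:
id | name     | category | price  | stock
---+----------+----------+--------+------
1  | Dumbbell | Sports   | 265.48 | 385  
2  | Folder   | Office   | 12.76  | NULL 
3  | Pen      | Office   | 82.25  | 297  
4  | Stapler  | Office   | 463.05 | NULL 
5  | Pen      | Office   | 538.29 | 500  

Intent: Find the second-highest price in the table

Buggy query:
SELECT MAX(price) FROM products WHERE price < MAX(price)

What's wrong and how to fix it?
Bug: MAX(price) on the right of the comparison is an aggregate-in-WHERE error

Fix: Put the inner MAX in a scalar subquery

Corrected query:
SELECT MAX(price) FROM products WHERE price < (SELECT MAX(price) FROM products)

Result:
MAX(price)
----------
463.05    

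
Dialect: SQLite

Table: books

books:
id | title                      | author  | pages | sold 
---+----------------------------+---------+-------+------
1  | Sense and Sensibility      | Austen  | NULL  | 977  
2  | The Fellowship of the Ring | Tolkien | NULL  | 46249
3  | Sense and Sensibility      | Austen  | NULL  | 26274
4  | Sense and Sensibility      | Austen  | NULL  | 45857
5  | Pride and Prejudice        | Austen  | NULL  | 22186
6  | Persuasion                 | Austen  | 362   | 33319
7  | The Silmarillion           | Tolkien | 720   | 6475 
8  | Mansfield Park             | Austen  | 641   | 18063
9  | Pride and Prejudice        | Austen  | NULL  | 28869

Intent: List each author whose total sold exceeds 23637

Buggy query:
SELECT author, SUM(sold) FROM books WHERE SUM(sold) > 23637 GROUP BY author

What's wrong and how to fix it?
Bug: WHERE runs before GROUP BY, so aggregates aren't available there

Fix: Move the aggregate condition to a HAVING clause

Corrected query:
SELECT author, SUM(sold) FROM books GROUP BY author HAVING SUM(sold) > 23637

Result:
author  | SUM(sold)
--------+----------
Austen  | 175545   
Tolkien | 52724    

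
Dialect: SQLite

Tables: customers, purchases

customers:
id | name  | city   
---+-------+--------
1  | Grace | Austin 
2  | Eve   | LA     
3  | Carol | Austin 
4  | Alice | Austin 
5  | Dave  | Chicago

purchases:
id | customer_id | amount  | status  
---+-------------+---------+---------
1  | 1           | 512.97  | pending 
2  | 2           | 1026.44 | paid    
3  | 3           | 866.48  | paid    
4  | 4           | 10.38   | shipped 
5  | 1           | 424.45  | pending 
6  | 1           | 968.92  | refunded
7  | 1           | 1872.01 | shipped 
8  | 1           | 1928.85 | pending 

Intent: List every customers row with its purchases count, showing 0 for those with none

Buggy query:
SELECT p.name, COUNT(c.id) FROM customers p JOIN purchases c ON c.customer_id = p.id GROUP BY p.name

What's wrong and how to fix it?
Bug: INNER JOIN drops customers rows that have no matching purchases rows

Fix: Switch to LEFT JOIN to retain unmatched parent rows

Corrected query:
SELECT p.name, COUNT(c.id) FROM customers p LEFT JOIN purchases c ON c.customer_id = p.id GROUP BY p.name

Result:
name  | COUNT(c.id)
------+------------
Alice | 1          
Carol | 1          
Dave  | 0          
Eve   | 1          
Grace | 5          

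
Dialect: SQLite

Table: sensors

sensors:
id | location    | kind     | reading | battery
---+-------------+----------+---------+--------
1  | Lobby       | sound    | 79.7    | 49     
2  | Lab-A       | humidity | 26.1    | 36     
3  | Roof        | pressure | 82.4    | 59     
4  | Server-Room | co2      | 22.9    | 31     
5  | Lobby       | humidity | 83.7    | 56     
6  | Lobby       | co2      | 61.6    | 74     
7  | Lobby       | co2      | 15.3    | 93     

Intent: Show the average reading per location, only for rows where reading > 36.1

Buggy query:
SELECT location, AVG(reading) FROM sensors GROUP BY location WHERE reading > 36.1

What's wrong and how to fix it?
Bug: WHERE cannot follow GROUP BY

Fix: Move the WHERE clause before GROUP BY

Corrected query:
SELECT location, AVG(reading) FROM sensors WHERE reading > 36.1 GROUP BY location

Result:
location | AVG(reading)
---------+-------------
Lobby    | 75          
Roof     | 82.4        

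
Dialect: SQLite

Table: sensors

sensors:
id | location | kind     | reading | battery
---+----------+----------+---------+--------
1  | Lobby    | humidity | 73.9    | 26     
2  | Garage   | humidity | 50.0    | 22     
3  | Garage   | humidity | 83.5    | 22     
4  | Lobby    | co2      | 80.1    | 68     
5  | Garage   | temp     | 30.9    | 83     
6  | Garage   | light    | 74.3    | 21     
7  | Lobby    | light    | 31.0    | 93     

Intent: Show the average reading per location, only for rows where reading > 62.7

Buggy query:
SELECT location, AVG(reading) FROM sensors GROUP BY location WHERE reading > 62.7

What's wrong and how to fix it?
Bug: Row-level WHERE must come before GROUP BY in the clause order

Fix: Move the WHERE clause before GROUP BY

Corrected query:
SELECT location, AVG(reading) FROM sensors WHERE reading > 62.7 GROUP BY location

Result:
location | AVG(reading)
---------+-------------
Garage   | 78.9        
Lobby    | 77          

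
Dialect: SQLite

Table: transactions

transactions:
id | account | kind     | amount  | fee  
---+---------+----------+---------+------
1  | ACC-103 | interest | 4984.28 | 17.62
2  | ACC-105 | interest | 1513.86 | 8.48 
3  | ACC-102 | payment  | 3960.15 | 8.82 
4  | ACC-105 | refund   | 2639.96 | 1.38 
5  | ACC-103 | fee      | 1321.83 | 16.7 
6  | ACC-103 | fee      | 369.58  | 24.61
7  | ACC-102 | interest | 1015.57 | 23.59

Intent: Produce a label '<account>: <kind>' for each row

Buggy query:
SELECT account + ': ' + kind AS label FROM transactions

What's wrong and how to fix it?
Bug: '+' is numeric addition; on text columns SQLite converts them to 0 instead of concatenating

Fix: Use the || operator for string concatenation

Corrected query:
SELECT account || ': ' || kind AS label FROM transactions

Result:
label            
-----------------
ACC-103: interest
ACC-105: interest
ACC-102: payment 
ACC-105: refund  
ACC-103: fee     
ACC-103: fee     
ACC-102: interest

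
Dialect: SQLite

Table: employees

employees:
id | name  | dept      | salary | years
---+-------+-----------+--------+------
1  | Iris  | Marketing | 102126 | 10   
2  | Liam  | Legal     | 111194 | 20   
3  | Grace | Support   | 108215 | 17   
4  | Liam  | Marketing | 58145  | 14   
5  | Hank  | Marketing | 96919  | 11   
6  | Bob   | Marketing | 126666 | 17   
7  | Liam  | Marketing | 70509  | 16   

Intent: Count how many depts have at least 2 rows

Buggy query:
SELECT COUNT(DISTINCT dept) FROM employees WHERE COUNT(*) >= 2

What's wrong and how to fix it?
Bug: WHERE filters individual rows, not groups, so a group-level COUNT is invalid there

Fix: Use a subquery that GROUPs and filters with HAVING, then count its rows

Corrected query:
SELECT COUNT(*) FROM (SELECT dept FROM employees GROUP BY dept HAVING COUNT(*) >= 2)

Result:
COUNT(*)
--------
1       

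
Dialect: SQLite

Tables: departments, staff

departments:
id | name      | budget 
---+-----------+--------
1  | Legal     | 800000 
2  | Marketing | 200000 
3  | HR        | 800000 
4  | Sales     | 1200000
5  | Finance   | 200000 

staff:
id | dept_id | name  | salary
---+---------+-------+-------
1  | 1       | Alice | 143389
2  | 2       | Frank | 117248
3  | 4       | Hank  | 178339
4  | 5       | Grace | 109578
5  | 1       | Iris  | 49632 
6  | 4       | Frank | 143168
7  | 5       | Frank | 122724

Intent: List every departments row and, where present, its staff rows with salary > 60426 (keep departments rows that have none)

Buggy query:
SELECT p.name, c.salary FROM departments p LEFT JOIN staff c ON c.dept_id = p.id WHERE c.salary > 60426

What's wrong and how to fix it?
Bug: Filtering c.salary in WHERE discards the NULL rows produced by LEFT JOIN, turning it into an inner join

Fix: Put 'c.salary > 60426' in the JOIN's ON clause instead of WHERE

Corrected query:
SELECT p.name, c.salary FROM departments p LEFT JOIN staff c ON c.dept_id = p.id AND c.salary > 60426

Result:
name      | salary
----------+-------
Legal     | 143389
Marketing | 117248
HR        | NULL  
Sales     | 143168
Sales     | 178339
Finance   | 109578
Finance   | 122724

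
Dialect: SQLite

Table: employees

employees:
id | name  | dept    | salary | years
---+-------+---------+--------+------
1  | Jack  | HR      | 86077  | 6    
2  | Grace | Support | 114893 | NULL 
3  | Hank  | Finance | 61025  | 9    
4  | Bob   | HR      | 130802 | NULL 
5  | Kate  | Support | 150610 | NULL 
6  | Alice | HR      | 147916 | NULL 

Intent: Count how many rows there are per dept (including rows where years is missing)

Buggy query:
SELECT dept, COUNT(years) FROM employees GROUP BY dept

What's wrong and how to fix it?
Bug: COUNT(column) counts non-NULL values only; rows with NULL years aren't counted

Fix: Replace COUNT(years) with COUNT(*)

Corrected query:
SELECT dept, COUNT(*) FROM employees GROUP BY dept

Result:
dept    | COUNT(*)
--------+---------
Finance | 1       
HR      | 3       
Support | 2       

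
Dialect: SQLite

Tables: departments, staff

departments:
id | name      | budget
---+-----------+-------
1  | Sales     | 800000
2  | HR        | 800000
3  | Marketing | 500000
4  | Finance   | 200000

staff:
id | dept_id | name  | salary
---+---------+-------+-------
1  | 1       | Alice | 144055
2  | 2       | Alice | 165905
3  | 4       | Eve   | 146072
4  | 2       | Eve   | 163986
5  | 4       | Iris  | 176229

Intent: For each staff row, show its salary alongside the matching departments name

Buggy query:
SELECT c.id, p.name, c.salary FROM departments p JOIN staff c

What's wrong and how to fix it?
Bug: JOIN with no ON clause produces a cartesian product; every staff row pairs with every departments row

Fix: Add ON c.dept_id = p.id to the JOIN

Corrected query:
SELECT c.id, p.name, c.salary FROM departments p JOIN staff c ON c.dept_id = p.id

Result:
id | name    | salary
---+---------+-------
1  | Sales   | 144055
2  | HR      | 165905
3  | Finance | 146072
4  | HR      | 163986
5  | Finance | 176229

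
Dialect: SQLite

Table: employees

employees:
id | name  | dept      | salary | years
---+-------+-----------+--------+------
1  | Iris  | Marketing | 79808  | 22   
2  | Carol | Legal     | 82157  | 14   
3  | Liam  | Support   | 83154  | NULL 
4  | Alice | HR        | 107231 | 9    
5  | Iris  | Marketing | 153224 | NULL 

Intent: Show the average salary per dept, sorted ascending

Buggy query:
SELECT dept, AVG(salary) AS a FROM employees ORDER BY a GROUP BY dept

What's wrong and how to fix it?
Bug: GROUP BY must precede ORDER BY

Fix: Move ORDER BY to the end, after GROUP BY

Corrected query:
SELECT dept, AVG(salary) AS a FROM employees GROUP BY dept ORDER BY a

Result:
dept      | a     
----------+-------
Legal     | 82157 
Support   | 83154 
HR        | 107231
Marketing | 116516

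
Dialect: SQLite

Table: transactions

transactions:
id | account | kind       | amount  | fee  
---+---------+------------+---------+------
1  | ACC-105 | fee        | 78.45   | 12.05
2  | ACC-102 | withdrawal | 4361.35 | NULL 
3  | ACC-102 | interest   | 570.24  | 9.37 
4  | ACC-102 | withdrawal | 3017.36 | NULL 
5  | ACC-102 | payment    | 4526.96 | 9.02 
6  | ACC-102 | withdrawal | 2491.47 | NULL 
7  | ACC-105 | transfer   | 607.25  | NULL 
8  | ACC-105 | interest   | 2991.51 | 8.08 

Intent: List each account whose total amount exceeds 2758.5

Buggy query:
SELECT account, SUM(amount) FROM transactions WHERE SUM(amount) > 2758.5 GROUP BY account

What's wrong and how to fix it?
Bug: SUM(amount) is an aggregate, but WHERE filters rows before aggregation

Fix: Use HAVING (which filters groups after aggregation) instead of WHERE

Corrected query:
SELECT account, SUM(amount) FROM transactions GROUP BY account HAVING SUM(amount) > 2758.5

Result:
account | SUM(amount)
--------+------------
ACC-102 | 14967.38   
ACC-105 | 3677.21    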